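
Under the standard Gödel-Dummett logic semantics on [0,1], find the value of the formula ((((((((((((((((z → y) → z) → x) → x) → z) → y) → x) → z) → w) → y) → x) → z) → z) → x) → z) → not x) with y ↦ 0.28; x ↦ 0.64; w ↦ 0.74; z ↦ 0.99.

(z → y): 0.99 > 0.28, so result = 0.28
((z → y) → z): 0.28 ≤ 0.99, so result = 1
(((z → y) → z) → x): 1 > 0.64, so result = 0.64
((((z → y) → z) → x) → x): 0.64 ≤ 0.64, so result = 1
(((((z → y) → z) → x) → x) → z): 1 > 0.99, so result = 0.99
((((((z → y) → z) → x) → x) → z) → y): 0.99 > 0.28, so result = 0.28
(((((((z → y) → z) → x) → x) → z) → y) → x): 0.28 ≤ 0.64, so result = 1
((((((((z → y) → z) → x) → x) → z) → y) → x) → z): 1 > 0.99, so result = 0.99
(((((((((z → y) → z) → x) → x) → z) → y) → x) → z) → w): 0.99 > 0.74, so result = 0.74
((((((((((z → y) → z) → x) → x) → z) → y) → x) → z) → w) → y): 0.74 > 0.28, so result = 0.28
(((((((((((z → y) → z) → x) → x) → z) → y) → x) → z) → w) → y) → x): 0.28 ≤ 0.64, so result = 1
((((((((((((z → y) → z) → x) → x) → z) → y) → x) → z) → w) → y) → x) → z): 1 > 0.99, so result = 0.99
(((((((((((((z → y) → z) → x) → x) → z) → y) → x) → z) → w) → y) → x) → z) → z): 0.99 ≤ 0.99, so result = 1
((((((((((((((z → y) → z) → x) → x) → z) → y) → x) → z) → w) → y) → x) → z) → z) → x): 1 > 0.64, so result = 0.64
(((((((((((((((z → y) → z) → x) → x) → z) → y) → x) → z) → w) → y) → x) → z) → z) → x) → z): 0.64 ≤ 0.99, so result = 1
not x: Gödel ¬ of 0.64 = 0 (operand ≠ 0)
((((((((((((((((z → y) → z) → x) → x) → z) → y) → x) → z) → w) → y) → x) → z) → z) → x) → z) → not x): 1 > 0, so result = 0

0.00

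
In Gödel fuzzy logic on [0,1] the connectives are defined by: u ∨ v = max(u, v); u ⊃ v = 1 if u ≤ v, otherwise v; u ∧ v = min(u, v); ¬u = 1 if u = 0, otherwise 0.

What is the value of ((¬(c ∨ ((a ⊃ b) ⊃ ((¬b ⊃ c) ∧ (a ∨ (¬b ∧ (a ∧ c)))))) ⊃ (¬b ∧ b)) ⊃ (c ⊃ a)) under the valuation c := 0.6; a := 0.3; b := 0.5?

0.30

(a ⊃ b): 0.3 ≤ 0.5, so result = 1
¬b: Gödel ¬ of 0.5 = 0 (operand ≠ 0)
(¬b ⊃ c): 0 ≤ 0.6, so result = 1
¬b: Gödel ¬ of 0.5 = 0 (operand ≠ 0)
(a ∧ c) = min(0.3, 0.6) = 0.3
(¬b ∧ (a ∧ c)) = min(0, 0.3) = 0
(a ∨ (¬b ∧ (a ∧ c))) = max(0.3, 0) = 0.3
((¬b ⊃ c) ∧ (a ∨ (¬b ∧ (a ∧ c)))) = min(1, 0.3) = 0.3
((a ⊃ b) ⊃ ((¬b ⊃ c) ∧ (a ∨ (¬b ∧ (a ∧ c))))): 1 > 0.3, so result = 0.3
(c ∨ ((a ⊃ b) ⊃ ((¬b ⊃ c) ∧ (a ∨ (¬b ∧ (a ∧ c)))))) = max(0.6, 0.3) = 0.6
¬(c ∨ ((a ⊃ b) ⊃ ((¬b ⊃ c) ∧ (a ∨ (¬b ∧ (a ∧ c)))))): Gödel ¬ of 0.6 = 0 (operand ≠ 0)
¬b: Gödel ¬ of 0.5 = 0 (operand ≠ 0)
(¬b ∧ b) = min(0, 0.5) = 0
(¬(c ∨ ((a ⊃ b) ⊃ ((¬b ⊃ c) ∧ (a ∨ (¬b ∧ (a ∧ c)))))) ⊃ (¬b ∧ b)): 0 ≤ 0, so result = 1
(c ⊃ a): 0.6 > 0.3, so result = 0.3
((¬(c ∨ ((a ⊃ b) ⊃ ((¬b ⊃ c) ∧ (a ∨ (¬b ∧ (a ∧ c)))))) ⊃ (¬b ∧ b)) ⊃ (c ⊃ a)): 1 > 0.3, so result = 0.3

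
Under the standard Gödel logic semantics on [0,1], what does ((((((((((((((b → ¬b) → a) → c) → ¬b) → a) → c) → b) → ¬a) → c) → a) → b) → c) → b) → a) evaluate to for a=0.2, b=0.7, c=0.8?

¬b: Gödel ¬ of 0.7 = 0 (operand ≠ 0)
(b → ¬b): 0.7 > 0, so result = 0
((b → ¬b) → a): 0 ≤ 0.2, so result = 1
(((b → ¬b) → a) → c): 1 > 0.8, so result = 0.8
¬b: Gödel ¬ of 0.7 = 0 (operand ≠ 0)
((((b → ¬b) → a) → c) → ¬b): 0.8 > 0, so result = 0
(((((b → ¬b) → a) → c) → ¬b) → a): 0 ≤ 0.2, so result = 1
((((((b → ¬b) → a) → c) → ¬b) → a) → c): 1 > 0.8, so result = 0.8
(((((((b → ¬b) → a) → c) → ¬b) → a) → c) → b): 0.8 > 0.7, so result = 0.7
¬a: Gödel ¬ of 0.2 = 0 (operand ≠ 0)
((((((((b → ¬b) → a) → c) → ¬b) → a) → c) → b) → ¬a): 0.7 > 0, so result = 0
(((((((((b → ¬b) → a) → c) → ¬b) → a) → c) → b) → ¬a) → c): 0 ≤ 0.8, so result = 1
((((((((((b → ¬b) → a) → c) → ¬b) → a) → c) → b) → ¬a) → c) → a): 1 > 0.2, so result = 0.2
(((((((((((b → ¬b) → a) → c) → ¬b) → a) → c) → b) → ¬a) → c) → a) → b): 0.2 ≤ 0.7, so result = 1
((((((((((((b → ¬b) → a) → c) → ¬b) → a) → c) → b) → ¬a) → c) → a) → b) → c): 1 > 0.8, so result = 0.8
(((((((((((((b → ¬b) → a) → c) → ¬b) → a) → c) → b) → ¬a) → c) → a) → b) → c) → b): 0.8 > 0.7, so result = 0.7
((((((((((((((b → ¬b) → a) → c) → ¬b) → a) → c) → b) → ¬a) → c) → a) → b) → c) → b) → a): 0.7 > 0.2, so result = 0.2

0.20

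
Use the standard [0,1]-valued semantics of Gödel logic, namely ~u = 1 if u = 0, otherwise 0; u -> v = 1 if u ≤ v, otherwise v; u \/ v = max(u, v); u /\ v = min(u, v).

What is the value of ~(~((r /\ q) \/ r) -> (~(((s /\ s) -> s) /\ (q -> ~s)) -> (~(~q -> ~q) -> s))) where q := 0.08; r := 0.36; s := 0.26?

0.00

(r /\ q) = min(0.36, 0.08) = 0.08
((r /\ q) \/ r) = max(0.08, 0.36) = 0.36
~((r /\ q) \/ r): Gödel ¬ of 0.36 = 0 (operand ≠ 0)
(s /\ s) = min(0.26, 0.26) = 0.26
((s /\ s) -> s): 0.26 ≤ 0.26, so result = 1
~s: Gödel ¬ of 0.26 = 0 (operand ≠ 0)
(q -> ~s): 0.08 > 0, so result = 0
(((s /\ s) -> s) /\ (q -> ~s)) = min(1, 0) = 0
~(((s /\ s) -> s) /\ (q -> ~s)): Gödel ¬ of 0 = 1 (operand is 0)
~q: Gödel ¬ of 0.08 = 0 (operand ≠ 0)
~q: Gödel ¬ of 0.08 = 0 (operand ≠ 0)
(~q -> ~q): 0 ≤ 0, so result = 1
~(~q -> ~q): Gödel ¬ of 1 = 0 (operand ≠ 0)
(~(~q -> ~q) -> s): 0 ≤ 0.26, so result = 1
(~(((s /\ s) -> s) /\ (q -> ~s)) -> (~(~q -> ~q) -> s)): 1 ≤ 1, so result = 1
(~((r /\ q) \/ r) -> (~(((s /\ s) -> s) /\ (q -> ~s)) -> (~(~q -> ~q) -> s))): 0 ≤ 1, so result = 1
~(~((r /\ q) \/ r) -> (~(((s /\ s) -> s) /\ (q -> ~s)) -> (~(~q -> ~q) -> s))): Gödel ¬ of 1 = 0 (operand ≠ 0)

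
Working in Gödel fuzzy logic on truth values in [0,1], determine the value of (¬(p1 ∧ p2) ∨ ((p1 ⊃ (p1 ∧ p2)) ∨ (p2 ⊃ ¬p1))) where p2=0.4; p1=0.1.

(p1 ∧ p2) = min(0.1, 0.4) = 0.1
¬(p1 ∧ p2): Gödel ¬ of 0.1 = 0 (operand ≠ 0)
(p1 ∧ p2) = min(0.1, 0.4) = 0.1
(p1 ⊃ (p1 ∧ p2)): 0.1 ≤ 0.1, so result = 1
¬p1: Gödel ¬ of 0.1 = 0 (operand ≠ 0)
(p2 ⊃ ¬p1): 0.4 > 0, so result = 0
((p1 ⊃ (p1 ∧ p2)) ∨ (p2 ⊃ ¬p1)) = max(1, 0) = 1
(¬(p1 ∧ p2) ∨ ((p1 ⊃ (p1 ∧ p2)) ∨ (p2 ⊃ ¬p1))) = max(0, 1) = 1

1.00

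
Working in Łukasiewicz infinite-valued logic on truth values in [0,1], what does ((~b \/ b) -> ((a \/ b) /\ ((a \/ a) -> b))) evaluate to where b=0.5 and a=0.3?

~b: Łukasiewicz ¬ gives 1 − 0.5 = 0.5
(~b \/ b) = max(0.5, 0.5) = 0.5
(a \/ b) = max(0.3, 0.5) = 0.5
(a \/ a) = max(0.3, 0.3) = 0.3
((a \/ a) -> b): min(1, 1 − 0.3 + 0.5) = 1
((a \/ b) /\ ((a \/ a) -> b)) = min(0.5, 1) = 0.5
((~b \/ b) -> ((a \/ b) /\ ((a \/ a) -> b))): min(1, 1 − 0.5 + 0.5) = 1

1.00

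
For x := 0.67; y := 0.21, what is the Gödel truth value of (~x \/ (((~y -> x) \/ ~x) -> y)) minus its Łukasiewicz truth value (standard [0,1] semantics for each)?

Gödel evaluation:
  ~x: Gödel ¬ of 0.67 = 0 (operand ≠ 0)
  ~y: Gödel ¬ of 0.21 = 0 (operand ≠ 0)
  (~y -> x): 0 ≤ 0.67, so result = 1
  ~x: Gödel ¬ of 0.67 = 0 (operand ≠ 0)
  ((~y -> x) \/ ~x) = max(1, 0) = 1
  (((~y -> x) \/ ~x) -> y): 1 > 0.21, so result = 0.21
  (~x \/ (((~y -> x) \/ ~x) -> y)) = max(0, 0.21) = 0.21
  Gödel value = 0.21
Łukasiewicz evaluation:
  ~x: Łukasiewicz ¬ gives 1 − 0.67 = 0.33
  ~y: Łukasiewicz ¬ gives 1 − 0.21 = 0.79
  (~y -> x): min(1, 1 − 0.79 + 0.67) = 0.88
  ~x: Łukasiewicz ¬ gives 1 − 0.67 = 0.33
  ((~y -> x) \/ ~x) = max(0.88, 0.33) = 0.88
  (((~y -> x) \/ ~x) -> y): min(1, 1 − 0.88 + 0.21) = 0.33
  (~x \/ (((~y -> x) \/ ~x) -> y)) = max(0.33, 0.33) = 0.33
  Łukasiewicz value = 0.33
Difference: 0.21 − 0.33 = -0.12

-0.12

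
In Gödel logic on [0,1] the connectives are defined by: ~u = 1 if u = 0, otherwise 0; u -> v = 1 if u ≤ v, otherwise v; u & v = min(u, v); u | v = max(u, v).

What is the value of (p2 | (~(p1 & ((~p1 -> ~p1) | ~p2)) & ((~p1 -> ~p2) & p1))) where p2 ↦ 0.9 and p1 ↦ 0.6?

~p1: Gödel ¬ of 0.6 = 0 (operand ≠ 0)
~p1: Gödel ¬ of 0.6 = 0 (operand ≠ 0)
(~p1 -> ~p1): 0 ≤ 0, so result = 1
~p2: Gödel ¬ of 0.9 = 0 (operand ≠ 0)
((~p1 -> ~p1) | ~p2) = max(1, 0) = 1
(p1 & ((~p1 -> ~p1) | ~p2)) = min(0.6, 1) = 0.6
~(p1 & ((~p1 -> ~p1) | ~p2)): Gödel ¬ of 0.6 = 0 (operand ≠ 0)
~p1: Gödel ¬ of 0.6 = 0 (operand ≠ 0)
~p2: Gödel ¬ of 0.9 = 0 (operand ≠ 0)
(~p1 -> ~p2): 0 ≤ 0, so result = 1
((~p1 -> ~p2) & p1) = min(1, 0.6) = 0.6
(~(p1 & ((~p1 -> ~p1) | ~p2)) & ((~p1 -> ~p2) & p1)) = min(0, 0.6) = 0
(p2 | (~(p1 & ((~p1 -> ~p1) | ~p2)) & ((~p1 -> ~p2) & p1))) = max(0.9, 0) = 0.9

0.90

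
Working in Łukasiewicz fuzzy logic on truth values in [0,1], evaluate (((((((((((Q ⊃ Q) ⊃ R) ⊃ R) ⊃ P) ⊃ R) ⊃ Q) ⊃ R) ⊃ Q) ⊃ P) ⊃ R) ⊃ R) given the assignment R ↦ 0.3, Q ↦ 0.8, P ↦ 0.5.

0.50

(Q ⊃ Q): min(1, 1 − 0.8 + 0.8) = 1
((Q ⊃ Q) ⊃ R): min(1, 1 − 1 + 0.3) = 0.3
(((Q ⊃ Q) ⊃ R) ⊃ R): min(1, 1 − 0.3 + 0.3) = 1
((((Q ⊃ Q) ⊃ R) ⊃ R) ⊃ P): min(1, 1 − 1 + 0.5) = 0.5
(((((Q ⊃ Q) ⊃ R) ⊃ R) ⊃ P) ⊃ R): min(1, 1 − 0.5 + 0.3) = 0.8
((((((Q ⊃ Q) ⊃ R) ⊃ R) ⊃ P) ⊃ R) ⊃ Q): min(1, 1 − 0.8 + 0.8) = 1
(((((((Q ⊃ Q) ⊃ R) ⊃ R) ⊃ P) ⊃ R) ⊃ Q) ⊃ R): min(1, 1 − 1 + 0.3) = 0.3
((((((((Q ⊃ Q) ⊃ R) ⊃ R) ⊃ P) ⊃ R) ⊃ Q) ⊃ R) ⊃ Q): min(1, 1 − 0.3 + 0.8) = 1
(((((((((Q ⊃ Q) ⊃ R) ⊃ R) ⊃ P) ⊃ R) ⊃ Q) ⊃ R) ⊃ Q) ⊃ P): min(1, 1 − 1 + 0.5) = 0.5
((((((((((Q ⊃ Q) ⊃ R) ⊃ R) ⊃ P) ⊃ R) ⊃ Q) ⊃ R) ⊃ Q) ⊃ P) ⊃ R): min(1, 1 − 0.5 + 0.3) = 0.8
(((((((((((Q ⊃ Q) ⊃ R) ⊃ R) ⊃ P) ⊃ R) ⊃ Q) ⊃ R) ⊃ Q) ⊃ P) ⊃ R) ⊃ R): min(1, 1 − 0.8 + 0.3) = 0.5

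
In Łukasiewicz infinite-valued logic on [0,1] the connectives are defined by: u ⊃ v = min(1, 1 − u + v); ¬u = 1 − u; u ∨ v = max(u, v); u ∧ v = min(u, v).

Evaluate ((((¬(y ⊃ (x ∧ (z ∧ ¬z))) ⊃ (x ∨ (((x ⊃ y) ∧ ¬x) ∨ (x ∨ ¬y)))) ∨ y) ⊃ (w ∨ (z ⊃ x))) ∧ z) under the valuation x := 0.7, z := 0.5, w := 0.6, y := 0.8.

¬z: Łukasiewicz ¬ gives 1 − 0.5 = 0.5
(z ∧ ¬z) = min(0.5, 0.5) = 0.5
(x ∧ (z ∧ ¬z)) = min(0.7, 0.5) = 0.5
(y ⊃ (x ∧ (z ∧ ¬z))): min(1, 1 − 0.8 + 0.5) = 0.7
¬(y ⊃ (x ∧ (z ∧ ¬z))): Łukasiewicz ¬ gives 1 − 0.7 = 0.3
(x ⊃ y): min(1, 1 − 0.7 + 0.8) = 1
¬x: Łukasiewicz ¬ gives 1 − 0.7 = 0.3
((x ⊃ y) ∧ ¬x) = min(1, 0.3) = 0.3
¬y: Łukasiewicz ¬ gives 1 − 0.8 = 0.2
(x ∨ ¬y) = max(0.7, 0.2) = 0.7
(((x ⊃ y) ∧ ¬x) ∨ (x ∨ ¬y)) = max(0.3, 0.7) = 0.7
(x ∨ (((x ⊃ y) ∧ ¬x) ∨ (x ∨ ¬y))) = max(0.7, 0.7) = 0.7
(¬(y ⊃ (x ∧ (z ∧ ¬z))) ⊃ (x ∨ (((x ⊃ y) ∧ ¬x) ∨ (x ∨ ¬y)))): min(1, 1 − 0.3 + 0.7) = 1
((¬(y ⊃ (x ∧ (z ∧ ¬z))) ⊃ (x ∨ (((x ⊃ y) ∧ ¬x) ∨ (x ∨ ¬y)))) ∨ y) = max(1, 0.8) = 1
(z ⊃ x): min(1, 1 − 0.5 + 0.7) = 1
(w ∨ (z ⊃ x)) = max(0.6, 1) = 1
(((¬(y ⊃ (x ∧ (z ∧ ¬z))) ⊃ (x ∨ (((x ⊃ y) ∧ ¬x) ∨ (x ∨ ¬y)))) ∨ y) ⊃ (w ∨ (z ⊃ x))): min(1, 1 − 1 + 1) = 1
((((¬(y ⊃ (x ∧ (z ∧ ¬z))) ⊃ (x ∨ (((x ⊃ y) ∧ ¬x) ∨ (x ∨ ¬y)))) ∨ y) ⊃ (w ∨ (z ⊃ x))) ∧ z) = min(1, 0.5) = 0.5

0.50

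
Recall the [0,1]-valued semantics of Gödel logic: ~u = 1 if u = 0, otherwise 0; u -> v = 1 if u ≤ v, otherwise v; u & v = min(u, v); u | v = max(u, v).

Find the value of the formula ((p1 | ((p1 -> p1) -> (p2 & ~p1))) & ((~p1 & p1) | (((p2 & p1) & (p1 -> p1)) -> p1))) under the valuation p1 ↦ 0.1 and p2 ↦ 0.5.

0.10

(p1 -> p1): 0.1 ≤ 0.1, so result = 1
~p1: Gödel ¬ of 0.1 = 0 (operand ≠ 0)
(p2 & ~p1) = min(0.5, 0) = 0
((p1 -> p1) -> (p2 & ~p1)): 1 > 0, so result = 0
(p1 | ((p1 -> p1) -> (p2 & ~p1))) = max(0.1, 0) = 0.1
~p1: Gödel ¬ of 0.1 = 0 (operand ≠ 0)
(~p1 & p1) = min(0, 0.1) = 0
(p2 & p1) = min(0.5, 0.1) = 0.1
(p1 -> p1): 0.1 ≤ 0.1, so result = 1
((p2 & p1) & (p1 -> p1)) = min(0.1, 1) = 0.1
(((p2 & p1) & (p1 -> p1)) -> p1): 0.1 ≤ 0.1, so result = 1
((~p1 & p1) | (((p2 & p1) & (p1 -> p1)) -> p1)) = max(0, 1) = 1
((p1 | ((p1 -> p1) -> (p2 & ~p1))) & ((~p1 & p1) | (((p2 & p1) & (p1 -> p1)) -> p1))) = min(0.1, 1) = 0.1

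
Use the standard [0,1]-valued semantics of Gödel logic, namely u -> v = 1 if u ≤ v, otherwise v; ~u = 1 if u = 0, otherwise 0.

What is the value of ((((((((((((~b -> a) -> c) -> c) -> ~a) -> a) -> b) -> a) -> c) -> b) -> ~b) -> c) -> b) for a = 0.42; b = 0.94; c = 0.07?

~b: Gödel ¬ of 0.94 = 0 (operand ≠ 0)
(~b -> a): 0 ≤ 0.42, so result = 1
((~b -> a) -> c): 1 > 0.07, so result = 0.07
(((~b -> a) -> c) -> c): 0.07 ≤ 0.07, so result = 1
~a: Gödel ¬ of 0.42 = 0 (operand ≠ 0)
((((~b -> a) -> c) -> c) -> ~a): 1 > 0, so result = 0
(((((~b -> a) -> c) -> c) -> ~a) -> a): 0 ≤ 0.42, so result = 1
((((((~b -> a) -> c) -> c) -> ~a) -> a) -> b): 1 > 0.94, so result = 0.94
(((((((~b -> a) -> c) -> c) -> ~a) -> a) -> b) -> a): 0.94 > 0.42, so result = 0.42
((((((((~b -> a) -> c) -> c) -> ~a) -> a) -> b) -> a) -> c): 0.42 > 0.07, so result = 0.07
(((((((((~b -> a) -> c) -> c) -> ~a) -> a) -> b) -> a) -> c) -> b): 0.07 ≤ 0.94, so result = 1
~b: Gödel ¬ of 0.94 = 0 (operand ≠ 0)
((((((((((~b -> a) -> c) -> c) -> ~a) -> a) -> b) -> a) -> c) -> b) -> ~b): 1 > 0, so result = 0
(((((((((((~b -> a) -> c) -> c) -> ~a) -> a) -> b) -> a) -> c) -> b) -> ~b) -> c): 0 ≤ 0.07, so result = 1
((((((((((((~b -> a) -> c) -> c) -> ~a) -> a) -> b) -> a) -> c) -> b) -> ~b) -> c) -> b): 1 > 0.94, so result = 0.94

0.94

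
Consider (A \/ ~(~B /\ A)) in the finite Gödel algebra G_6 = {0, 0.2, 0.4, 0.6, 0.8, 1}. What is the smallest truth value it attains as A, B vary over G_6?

0.20

The minimum is attained at A = 0.2, B = 0:
  ~B: Gödel ¬ of 0 = 1 (operand is 0)
  (~B /\ A) = min(1, 0.2) = 0.2
  ~(~B /\ A): Gödel ¬ of 0.2 = 0 (operand ≠ 0)
  (A \/ ~(~B /\ A)) = max(0.2, 0) = 0.2
Checking all 36 assignments confirms none give a value below 0.20.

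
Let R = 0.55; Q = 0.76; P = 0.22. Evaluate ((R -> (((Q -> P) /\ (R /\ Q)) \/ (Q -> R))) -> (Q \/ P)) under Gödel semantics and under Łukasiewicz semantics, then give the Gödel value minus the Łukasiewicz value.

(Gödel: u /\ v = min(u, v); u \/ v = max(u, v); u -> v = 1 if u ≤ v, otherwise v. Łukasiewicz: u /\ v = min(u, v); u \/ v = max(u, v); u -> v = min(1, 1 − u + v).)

Gödel evaluation:
  (Q -> P): 0.76 > 0.22, so result = 0.22
  (R /\ Q) = min(0.55, 0.76) = 0.55
  ((Q -> P) /\ (R /\ Q)) = min(0.22, 0.55) = 0.22
  (Q -> R): 0.76 > 0.55, so result = 0.55
  (((Q -> P) /\ (R /\ Q)) \/ (Q -> R)) = max(0.22, 0.55) = 0.55
  (R -> (((Q -> P) /\ (R /\ Q)) \/ (Q -> R))): 0.55 ≤ 0.55, so result = 1
  (Q \/ P) = max(0.76, 0.22) = 0.76
  ((R -> (((Q -> P) /\ (R /\ Q)) \/ (Q -> R))) -> (Q \/ P)): 1 > 0.76, so result = 0.76
  Gödel value = 0.76
Łukasiewicz evaluation:
  (Q -> P): min(1, 1 − 0.76 + 0.22) = 0.46
  (R /\ Q) = min(0.55, 0.76) = 0.55
  ((Q -> P) /\ (R /\ Q)) = min(0.46, 0.55) = 0.46
  (Q -> R): min(1, 1 − 0.76 + 0.55) = 0.79
  (((Q -> P) /\ (R /\ Q)) \/ (Q -> R)) = max(0.46, 0.79) = 0.79
  (R -> (((Q -> P) /\ (R /\ Q)) \/ (Q -> R))): min(1, 1 − 0.55 + 0.79) = 1
  (Q \/ P) = max(0.76, 0.22) = 0.76
  ((R -> (((Q -> P) /\ (R /\ Q)) \/ (Q -> R))) -> (Q \/ P)): min(1, 1 − 1 + 0.76) = 0.76
  Łukasiewicz value = 0.76
Difference: 0.76 − 0.76 = 0.00

0.00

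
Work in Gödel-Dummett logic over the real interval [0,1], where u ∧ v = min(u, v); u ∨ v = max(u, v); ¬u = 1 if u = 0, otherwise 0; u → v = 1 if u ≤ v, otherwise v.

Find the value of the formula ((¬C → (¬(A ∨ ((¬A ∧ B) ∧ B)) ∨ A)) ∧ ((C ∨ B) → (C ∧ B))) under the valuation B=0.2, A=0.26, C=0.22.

0.20

¬C: Gödel ¬ of 0.22 = 0 (operand ≠ 0)
¬A: Gödel ¬ of 0.26 = 0 (operand ≠ 0)
(¬A ∧ B) = min(0, 0.2) = 0
((¬A ∧ B) ∧ B) = min(0, 0.2) = 0
(A ∨ ((¬A ∧ B) ∧ B)) = max(0.26, 0) = 0.26
¬(A ∨ ((¬A ∧ B) ∧ B)): Gödel ¬ of 0.26 = 0 (operand ≠ 0)
(¬(A ∨ ((¬A ∧ B) ∧ B)) ∨ A) = max(0, 0.26) = 0.26
(¬C → (¬(A ∨ ((¬A ∧ B) ∧ B)) ∨ A)): 0 ≤ 0.26, so result = 1
(C ∨ B) = max(0.22, 0.2) = 0.22
(C ∧ B) = min(0.22, 0.2) = 0.2
((C ∨ B) → (C ∧ B)): 0.22 > 0.2, so result = 0.2
((¬C → (¬(A ∨ ((¬A ∧ B) ∧ B)) ∨ A)) ∧ ((C ∨ B) → (C ∧ B))) = min(1, 0.2) = 0.2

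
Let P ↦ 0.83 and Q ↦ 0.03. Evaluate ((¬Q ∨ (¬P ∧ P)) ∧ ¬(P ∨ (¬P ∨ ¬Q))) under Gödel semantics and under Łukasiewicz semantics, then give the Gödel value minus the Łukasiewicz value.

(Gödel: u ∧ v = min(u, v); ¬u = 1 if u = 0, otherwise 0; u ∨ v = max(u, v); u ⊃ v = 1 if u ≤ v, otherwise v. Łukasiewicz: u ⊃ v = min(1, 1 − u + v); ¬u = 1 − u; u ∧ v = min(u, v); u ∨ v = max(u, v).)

Gödel evaluation:
  ¬Q: Gödel ¬ of 0.03 = 0 (operand ≠ 0)
  ¬P: Gödel ¬ of 0.83 = 0 (operand ≠ 0)
  (¬P ∧ P) = min(0, 0.83) = 0
  (¬Q ∨ (¬P ∧ P)) = max(0, 0) = 0
  ¬P: Gödel ¬ of 0.83 = 0 (operand ≠ 0)
  ¬Q: Gödel ¬ of 0.03 = 0 (operand ≠ 0)
  (¬P ∨ ¬Q) = max(0, 0) = 0
  (P ∨ (¬P ∨ ¬Q)) = max(0.83, 0) = 0.83
  ¬(P ∨ (¬P ∨ ¬Q)): Gödel ¬ of 0.83 = 0 (operand ≠ 0)
  ((¬Q ∨ (¬P ∧ P)) ∧ ¬(P ∨ (¬P ∨ ¬Q))) = min(0, 0) = 0
  Gödel value = 0
Łukasiewicz evaluation:
  ¬Q: Łukasiewicz ¬ gives 1 − 0.03 = 0.97
  ¬P: Łukasiewicz ¬ gives 1 − 0.83 = 0.17
  (¬P ∧ P) = min(0.17, 0.83) = 0.17
  (¬Q ∨ (¬P ∧ P)) = max(0.97, 0.17) = 0.97
  ¬P: Łukasiewicz ¬ gives 1 − 0.83 = 0.17
  ¬Q: Łukasiewicz ¬ gives 1 − 0.03 = 0.97
  (¬P ∨ ¬Q) = max(0.17, 0.97) = 0.97
  (P ∨ (¬P ∨ ¬Q)) = max(0.83, 0.97) = 0.97
  ¬(P ∨ (¬P ∨ ¬Q)): Łukasiewicz ¬ gives 1 − 0.97 = 0.03
  ((¬Q ∨ (¬P ∧ P)) ∧ ¬(P ∨ (¬P ∨ ¬Q))) = min(0.97, 0.03) = 0.03
  Łukasiewicz value = 0.03
Difference: 0 − 0.03 = -0.03

-0.03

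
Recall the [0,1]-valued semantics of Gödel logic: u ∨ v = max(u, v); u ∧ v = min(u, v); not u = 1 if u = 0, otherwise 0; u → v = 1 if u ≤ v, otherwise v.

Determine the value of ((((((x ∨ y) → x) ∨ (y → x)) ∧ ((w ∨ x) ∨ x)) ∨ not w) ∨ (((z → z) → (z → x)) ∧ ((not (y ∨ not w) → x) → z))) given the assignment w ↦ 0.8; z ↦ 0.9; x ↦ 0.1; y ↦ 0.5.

(x ∨ y) = max(0.1, 0.5) = 0.5
((x ∨ y) → x): 0.5 > 0.1, so result = 0.1
(y → x): 0.5 > 0.1, so result = 0.1
(((x ∨ y) → x) ∨ (y → x)) = max(0.1, 0.1) = 0.1
(w ∨ x) = max(0.8, 0.1) = 0.8
((w ∨ x) ∨ x) = max(0.8, 0.1) = 0.8
((((x ∨ y) → x) ∨ (y → x)) ∧ ((w ∨ x) ∨ x)) = min(0.1, 0.8) = 0.1
not w: Gödel ¬ of 0.8 = 0 (operand ≠ 0)
(((((x ∨ y) → x) ∨ (y → x)) ∧ ((w ∨ x) ∨ x)) ∨ not w) = max(0.1, 0) = 0.1
(z → z): 0.9 ≤ 0.9, so result = 1
(z → x): 0.9 > 0.1, so result = 0.1
((z → z) → (z → x)): 1 > 0.1, so result = 0.1
not w: Gödel ¬ of 0.8 = 0 (operand ≠ 0)
(y ∨ not w) = max(0.5, 0) = 0.5
not (y ∨ not w): Gödel ¬ of 0.5 = 0 (operand ≠ 0)
(not (y ∨ not w) → x): 0 ≤ 0.1, so result = 1
((not (y ∨ not w) → x) → z): 1 > 0.9, so result = 0.9
(((z → z) → (z → x)) ∧ ((not (y ∨ not w) → x) → z)) = min(0.1, 0.9) = 0.1
((((((x ∨ y) → x) ∨ (y → x)) ∧ ((w ∨ x) ∨ x)) ∨ not w) ∨ (((z → z) → (z → x)) ∧ ((not (y ∨ not w) → x) → z))) = max(0.1, 0.1) = 0.1

0.10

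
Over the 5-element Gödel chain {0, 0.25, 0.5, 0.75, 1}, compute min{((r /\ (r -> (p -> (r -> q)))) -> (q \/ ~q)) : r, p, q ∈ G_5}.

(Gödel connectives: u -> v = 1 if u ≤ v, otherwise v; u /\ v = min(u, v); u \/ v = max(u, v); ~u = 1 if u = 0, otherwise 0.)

The minimum is attained at r = 0.5, p = 0, q = 0.25:
  (r -> q): 0.5 > 0.25, so result = 0.25
  (p -> (r -> q)): 0 ≤ 0.25, so result = 1
  (r -> (p -> (r -> q))): 0.5 ≤ 1, so result = 1
  (r /\ (r -> (p -> (r -> q)))) = min(0.5, 1) = 0.5
  ~q: Gödel ¬ of 0.25 = 0 (operand ≠ 0)
  (q \/ ~q) = max(0.25, 0) = 0.25
  ((r /\ (r -> (p -> (r -> q)))) -> (q \/ ~q)): 0.5 > 0.25, so result = 0.25
Checking all 125 assignments confirms none give a value below 0.25.

0.25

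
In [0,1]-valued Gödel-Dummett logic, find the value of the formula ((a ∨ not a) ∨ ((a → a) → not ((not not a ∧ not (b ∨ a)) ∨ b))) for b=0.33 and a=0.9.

0.90

not a: Gödel ¬ of 0.9 = 0 (operand ≠ 0)
(a ∨ not a) = max(0.9, 0) = 0.9
(a → a): 0.9 ≤ 0.9, so result = 1
not a: Gödel ¬ of 0.9 = 0 (operand ≠ 0)
not not a: Gödel ¬ of 0 = 1 (operand is 0)
(b ∨ a) = max(0.33, 0.9) = 0.9
not (b ∨ a): Gödel ¬ of 0.9 = 0 (operand ≠ 0)
(not not a ∧ not (b ∨ a)) = min(1, 0) = 0
((not not a ∧ not (b ∨ a)) ∨ b) = max(0, 0.33) = 0.33
not ((not not a ∧ not (b ∨ a)) ∨ b): Gödel ¬ of 0.33 = 0 (operand ≠ 0)
((a → a) → not ((not not a ∧ not (b ∨ a)) ∨ b)): 1 > 0, so result = 0
((a ∨ not a) ∨ ((a → a) → not ((not not a ∧ not (b ∨ a)) ∨ b))) = max(0.9, 0) = 0.9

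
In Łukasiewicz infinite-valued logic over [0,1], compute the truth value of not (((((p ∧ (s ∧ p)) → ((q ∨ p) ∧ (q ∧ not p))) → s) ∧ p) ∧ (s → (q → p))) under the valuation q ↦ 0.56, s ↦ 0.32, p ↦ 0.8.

0.56

(s ∧ p) = min(0.32, 0.8) = 0.32
(p ∧ (s ∧ p)) = min(0.8, 0.32) = 0.32
(q ∨ p) = max(0.56, 0.8) = 0.8
not p: Łukasiewicz ¬ gives 1 − 0.8 = 0.2
(q ∧ not p) = min(0.56, 0.2) = 0.2
((q ∨ p) ∧ (q ∧ not p)) = min(0.8, 0.2) = 0.2
((p ∧ (s ∧ p)) → ((q ∨ p) ∧ (q ∧ not p))): min(1, 1 − 0.32 + 0.2) = 0.88
(((p ∧ (s ∧ p)) → ((q ∨ p) ∧ (q ∧ not p))) → s): min(1, 1 − 0.88 + 0.32) = 0.44
((((p ∧ (s ∧ p)) → ((q ∨ p) ∧ (q ∧ not p))) → s) ∧ p) = min(0.44, 0.8) = 0.44
(q → p): min(1, 1 − 0.56 + 0.8) = 1
(s → (q → p)): min(1, 1 − 0.32 + 1) = 1
(((((p ∧ (s ∧ p)) → ((q ∨ p) ∧ (q ∧ not p))) → s) ∧ p) ∧ (s → (q → p))) = min(0.44, 1) = 0.44
not (((((p ∧ (s ∧ p)) → ((q ∨ p) ∧ (q ∧ not p))) → s) ∧ p) ∧ (s → (q → p))): Łukasiewicz ¬ gives 1 − 0.44 = 0.56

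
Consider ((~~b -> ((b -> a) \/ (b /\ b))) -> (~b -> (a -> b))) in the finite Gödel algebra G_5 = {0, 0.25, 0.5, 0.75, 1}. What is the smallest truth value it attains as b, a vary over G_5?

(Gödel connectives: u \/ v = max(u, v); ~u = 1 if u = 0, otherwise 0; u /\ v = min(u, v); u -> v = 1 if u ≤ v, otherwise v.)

0.00

The minimum is attained at b = 0, a = 0.25:
  ~b: Gödel ¬ of 0 = 1 (operand is 0)
  ~~b: Gödel ¬ of 1 = 0 (operand ≠ 0)
  (b -> a): 0 ≤ 0.25, so result = 1
  (b /\ b) = min(0, 0) = 0
  ((b -> a) \/ (b /\ b)) = max(1, 0) = 1
  (~~b -> ((b -> a) \/ (b /\ b))): 0 ≤ 1, so result = 1
  ~b: Gödel ¬ of 0 = 1 (operand is 0)
  (a -> b): 0.25 > 0, so result = 0
  (~b -> (a -> b)): 1 > 0, so result = 0
  ((~~b -> ((b -> a) \/ (b /\ b))) -> (~b -> (a -> b))): 1 > 0, so result = 0
Checking all 25 assignments confirms none give a value below 0.00.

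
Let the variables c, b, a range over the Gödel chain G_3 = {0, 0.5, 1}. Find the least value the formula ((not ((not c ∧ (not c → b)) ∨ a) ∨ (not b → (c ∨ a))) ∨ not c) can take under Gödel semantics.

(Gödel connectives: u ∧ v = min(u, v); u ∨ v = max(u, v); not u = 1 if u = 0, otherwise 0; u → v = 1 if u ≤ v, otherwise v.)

The minimum is attained at c = 0.5, b = 0, a = 0.5:
  not c: Gödel ¬ of 0.5 = 0 (operand ≠ 0)
  not c: Gödel ¬ of 0.5 = 0 (operand ≠ 0)
  (not c → b): 0 ≤ 0, so result = 1
  (not c ∧ (not c → b)) = min(0, 1) = 0
  ((not c ∧ (not c → b)) ∨ a) = max(0, 0.5) = 0.5
  not ((not c ∧ (not c → b)) ∨ a): Gödel ¬ of 0.5 = 0 (operand ≠ 0)
  not b: Gödel ¬ of 0 = 1 (operand is 0)
  (c ∨ a) = max(0.5, 0.5) = 0.5
  (not b → (c ∨ a)): 1 > 0.5, so result = 0.5
  (not ((not c ∧ (not c → b)) ∨ a) ∨ (not b → (c ∨ a))) = max(0, 0.5) = 0.5
  not c: Gödel ¬ of 0.5 = 0 (operand ≠ 0)
  ((not ((not c ∧ (not c → b)) ∨ a) ∨ (not b → (c ∨ a))) ∨ not c) = max(0.5, 0) = 0.5
Checking all 27 assignments confirms none give a value below 0.50.

0.50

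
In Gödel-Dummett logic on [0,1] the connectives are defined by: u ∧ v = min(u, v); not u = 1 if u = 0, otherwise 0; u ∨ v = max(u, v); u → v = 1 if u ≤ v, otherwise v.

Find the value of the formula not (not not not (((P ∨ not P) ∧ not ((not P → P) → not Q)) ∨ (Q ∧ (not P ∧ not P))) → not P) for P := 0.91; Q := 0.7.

not P: Gödel ¬ of 0.91 = 0 (operand ≠ 0)
(P ∨ not P) = max(0.91, 0) = 0.91
not P: Gödel ¬ of 0.91 = 0 (operand ≠ 0)
(not P → P): 0 ≤ 0.91, so result = 1
not Q: Gödel ¬ of 0.7 = 0 (operand ≠ 0)
((not P → P) → not Q): 1 > 0, so result = 0
not ((not P → P) → not Q): Gödel ¬ of 0 = 1 (operand is 0)
((P ∨ not P) ∧ not ((not P → P) → not Q)) = min(0.91, 1) = 0.91
not P: Gödel ¬ of 0.91 = 0 (operand ≠ 0)
not P: Gödel ¬ of 0.91 = 0 (operand ≠ 0)
(not P ∧ not P) = min(0, 0) = 0
(Q ∧ (not P ∧ not P)) = min(0.7, 0) = 0
(((P ∨ not P) ∧ not ((not P → P) → not Q)) ∨ (Q ∧ (not P ∧ not P))) = max(0.91, 0) = 0.91
not (((P ∨ not P) ∧ not ((not P → P) → not Q)) ∨ (Q ∧ (not P ∧ not P))): Gödel ¬ of 0.91 = 0 (operand ≠ 0)
not not (((P ∨ not P) ∧ not ((not P → P) → not Q)) ∨ (Q ∧ (not P ∧ not P))): Gödel ¬ of 0 = 1 (operand is 0)
not not not (((P ∨ not P) ∧ not ((not P → P) → not Q)) ∨ (Q ∧ (not P ∧ not P))): Gödel ¬ of 1 = 0 (operand ≠ 0)
not P: Gödel ¬ of 0.91 = 0 (operand ≠ 0)
(not not not (((P ∨ not P) ∧ not ((not P → P) → not Q)) ∨ (Q ∧ (not P ∧ not P))) → not P): 0 ≤ 0, so result = 1
not (not not not (((P ∨ not P) ∧ not ((not P → P) → not Q)) ∨ (Q ∧ (not P ∧ not P))) → not P): Gödel ¬ of 1 = 0 (operand ≠ 0)

0.00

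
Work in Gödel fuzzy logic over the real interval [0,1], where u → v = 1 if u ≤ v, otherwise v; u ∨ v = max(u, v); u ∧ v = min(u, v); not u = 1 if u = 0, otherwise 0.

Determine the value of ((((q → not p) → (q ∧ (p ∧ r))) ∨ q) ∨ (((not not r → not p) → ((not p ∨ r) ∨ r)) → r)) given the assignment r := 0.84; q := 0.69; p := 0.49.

not p: Gödel ¬ of 0.49 = 0 (operand ≠ 0)
(q → not p): 0.69 > 0, so result = 0
(p ∧ r) = min(0.49, 0.84) = 0.49
(q ∧ (p ∧ r)) = min(0.69, 0.49) = 0.49
((q → not p) → (q ∧ (p ∧ r))): 0 ≤ 0.49, so result = 1
(((q → not p) → (q ∧ (p ∧ r))) ∨ q) = max(1, 0.69) = 1
not r: Gödel ¬ of 0.84 = 0 (operand ≠ 0)
not not r: Gödel ¬ of 0 = 1 (operand is 0)
not p: Gödel ¬ of 0.49 = 0 (operand ≠ 0)
(not not r → not p): 1 > 0, so result = 0
not p: Gödel ¬ of 0.49 = 0 (operand ≠ 0)
(not p ∨ r) = max(0, 0.84) = 0.84
((not p ∨ r) ∨ r) = max(0.84, 0.84) = 0.84
((not not r → not p) → ((not p ∨ r) ∨ r)): 0 ≤ 0.84, so result = 1
(((not not r → not p) → ((not p ∨ r) ∨ r)) → r): 1 > 0.84, so result = 0.84
((((q → not p) → (q ∧ (p ∧ r))) ∨ q) ∨ (((not not r → not p) → ((not p ∨ r) ∨ r)) → r)) = max(1, 0.84) = 1

1.00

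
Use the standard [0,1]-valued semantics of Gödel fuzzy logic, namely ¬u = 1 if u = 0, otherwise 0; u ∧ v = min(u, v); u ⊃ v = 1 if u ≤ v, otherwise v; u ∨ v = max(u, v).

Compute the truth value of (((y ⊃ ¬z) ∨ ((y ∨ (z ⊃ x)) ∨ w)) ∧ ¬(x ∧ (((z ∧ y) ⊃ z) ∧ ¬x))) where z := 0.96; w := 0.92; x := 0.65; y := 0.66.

0.92

¬z: Gödel ¬ of 0.96 = 0 (operand ≠ 0)
(y ⊃ ¬z): 0.66 > 0, so result = 0
(z ⊃ x): 0.96 > 0.65, so result = 0.65
(y ∨ (z ⊃ x)) = max(0.66, 0.65) = 0.66
((y ∨ (z ⊃ x)) ∨ w) = max(0.66, 0.92) = 0.92
((y ⊃ ¬z) ∨ ((y ∨ (z ⊃ x)) ∨ w)) = max(0, 0.92) = 0.92
(z ∧ y) = min(0.96, 0.66) = 0.66
((z ∧ y) ⊃ z): 0.66 ≤ 0.96, so result = 1
¬x: Gödel ¬ of 0.65 = 0 (operand ≠ 0)
(((z ∧ y) ⊃ z) ∧ ¬x) = min(1, 0) = 0
(x ∧ (((z ∧ y) ⊃ z) ∧ ¬x)) = min(0.65, 0) = 0
¬(x ∧ (((z ∧ y) ⊃ z) ∧ ¬x)): Gödel ¬ of 0 = 1 (operand is 0)
(((y ⊃ ¬z) ∨ ((y ∨ (z ⊃ x)) ∨ w)) ∧ ¬(x ∧ (((z ∧ y) ⊃ z) ∧ ¬x))) = min(0.92, 1) = 0.92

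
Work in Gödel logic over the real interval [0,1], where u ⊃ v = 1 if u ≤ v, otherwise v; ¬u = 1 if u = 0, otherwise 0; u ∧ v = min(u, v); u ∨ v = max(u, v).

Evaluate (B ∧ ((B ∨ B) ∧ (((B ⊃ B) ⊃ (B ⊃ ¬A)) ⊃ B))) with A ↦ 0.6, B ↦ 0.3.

0.30

(B ∨ B) = max(0.3, 0.3) = 0.3
(B ⊃ B): 0.3 ≤ 0.3, so result = 1
¬A: Gödel ¬ of 0.6 = 0 (operand ≠ 0)
(B ⊃ ¬A): 0.3 > 0, so result = 0
((B ⊃ B) ⊃ (B ⊃ ¬A)): 1 > 0, so result = 0
(((B ⊃ B) ⊃ (B ⊃ ¬A)) ⊃ B): 0 ≤ 0.3, so result = 1
((B ∨ B) ∧ (((B ⊃ B) ⊃ (B ⊃ ¬A)) ⊃ B)) = min(0.3, 1) = 0.3
(B ∧ ((B ∨ B) ∧ (((B ⊃ B) ⊃ (B ⊃ ¬A)) ⊃ B))) = min(0.3, 0.3) = 0.3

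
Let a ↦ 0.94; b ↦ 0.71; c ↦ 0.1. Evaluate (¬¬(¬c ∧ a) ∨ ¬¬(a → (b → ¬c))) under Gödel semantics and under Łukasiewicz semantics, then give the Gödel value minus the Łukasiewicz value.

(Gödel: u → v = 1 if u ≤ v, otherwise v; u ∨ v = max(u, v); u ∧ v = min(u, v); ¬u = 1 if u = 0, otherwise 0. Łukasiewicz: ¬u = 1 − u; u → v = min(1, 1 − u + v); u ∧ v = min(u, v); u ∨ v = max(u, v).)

-1.00

Gödel evaluation:
  ¬c: Gödel ¬ of 0.1 = 0 (operand ≠ 0)
  (¬c ∧ a) = min(0, 0.94) = 0
  ¬(¬c ∧ a): Gödel ¬ of 0 = 1 (operand is 0)
  ¬¬(¬c ∧ a): Gödel ¬ of 1 = 0 (operand ≠ 0)
  ¬c: Gödel ¬ of 0.1 = 0 (operand ≠ 0)
  (b → ¬c): 0.71 > 0, so result = 0
  (a → (b → ¬c)): 0.94 > 0, so result = 0
  ¬(a → (b → ¬c)): Gödel ¬ of 0 = 1 (operand is 0)
  ¬¬(a → (b → ¬c)): Gödel ¬ of 1 = 0 (operand ≠ 0)
  (¬¬(¬c ∧ a) ∨ ¬¬(a → (b → ¬c))) = max(0, 0) = 0
  Gödel value = 0
Łukasiewicz evaluation:
  ¬c: Łukasiewicz ¬ gives 1 − 0.1 = 0.9
  (¬c ∧ a) = min(0.9, 0.94) = 0.9
  ¬(¬c ∧ a): Łukasiewicz ¬ gives 1 − 0.9 = 0.1
  ¬¬(¬c ∧ a): Łukasiewicz ¬ gives 1 − 0.1 = 0.9
  ¬c: Łukasiewicz ¬ gives 1 − 0.1 = 0.9
  (b → ¬c): min(1, 1 − 0.71 + 0.9) = 1
  (a → (b → ¬c)): min(1, 1 − 0.94 + 1) = 1
  ¬(a → (b → ¬c)): Łukasiewicz ¬ gives 1 − 1 = 0
  ¬¬(a → (b → ¬c)): Łukasiewicz ¬ gives 1 − 0 = 1
  (¬¬(¬c ∧ a) ∨ ¬¬(a → (b → ¬c))) = max(0.9, 1) = 1
  Łukasiewicz value = 1
Difference: 0 − 1 = -1.00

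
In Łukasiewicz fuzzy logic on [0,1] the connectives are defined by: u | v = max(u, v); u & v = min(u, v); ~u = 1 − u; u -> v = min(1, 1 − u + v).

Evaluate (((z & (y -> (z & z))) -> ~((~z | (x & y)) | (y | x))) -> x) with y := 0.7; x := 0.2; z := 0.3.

0.20

(z & z) = min(0.3, 0.3) = 0.3
(y -> (z & z)): min(1, 1 − 0.7 + 0.3) = 0.6
(z & (y -> (z & z))) = min(0.3, 0.6) = 0.3
~z: Łukasiewicz ¬ gives 1 − 0.3 = 0.7
(x & y) = min(0.2, 0.7) = 0.2
(~z | (x & y)) = max(0.7, 0.2) = 0.7
(y | x) = max(0.7, 0.2) = 0.7
((~z | (x & y)) | (y | x)) = max(0.7, 0.7) = 0.7
~((~z | (x & y)) | (y | x)): Łukasiewicz ¬ gives 1 − 0.7 = 0.3
((z & (y -> (z & z))) -> ~((~z | (x & y)) | (y | x))): min(1, 1 − 0.3 + 0.3) = 1
(((z & (y -> (z & z))) -> ~((~z | (x & y)) | (y | x))) -> x): min(1, 1 − 1 + 0.2) = 0.2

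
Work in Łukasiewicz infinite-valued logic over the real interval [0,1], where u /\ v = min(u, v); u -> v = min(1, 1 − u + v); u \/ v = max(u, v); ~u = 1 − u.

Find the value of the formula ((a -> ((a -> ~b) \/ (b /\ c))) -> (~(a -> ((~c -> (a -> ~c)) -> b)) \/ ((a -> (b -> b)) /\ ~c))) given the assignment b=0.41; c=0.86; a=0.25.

0.14

~b: Łukasiewicz ¬ gives 1 − 0.41 = 0.59
(a -> ~b): min(1, 1 − 0.25 + 0.59) = 1
(b /\ c) = min(0.41, 0.86) = 0.41
((a -> ~b) \/ (b /\ c)) = max(1, 0.41) = 1
(a -> ((a -> ~b) \/ (b /\ c))): min(1, 1 − 0.25 + 1) = 1
~c: Łukasiewicz ¬ gives 1 − 0.86 = 0.14
~c: Łukasiewicz ¬ gives 1 − 0.86 = 0.14
(a -> ~c): min(1, 1 − 0.25 + 0.14) = 0.89
(~c -> (a -> ~c)): min(1, 1 − 0.14 + 0.89) = 1
((~c -> (a -> ~c)) -> b): min(1, 1 − 1 + 0.41) = 0.41
(a -> ((~c -> (a -> ~c)) -> b)): min(1, 1 − 0.25 + 0.41) = 1
~(a -> ((~c -> (a -> ~c)) -> b)): Łukasiewicz ¬ gives 1 − 1 = 0
(b -> b): min(1, 1 − 0.41 + 0.41) = 1
(a -> (b -> b)): min(1, 1 − 0.25 + 1) = 1
~c: Łukasiewicz ¬ gives 1 − 0.86 = 0.14
((a -> (b -> b)) /\ ~c) = min(1, 0.14) = 0.14
(~(a -> ((~c -> (a -> ~c)) -> b)) \/ ((a -> (b -> b)) /\ ~c)) = max(0, 0.14) = 0.14
((a -> ((a -> ~b) \/ (b /\ c))) -> (~(a -> ((~c -> (a -> ~c)) -> b)) \/ ((a -> (b -> b)) /\ ~c))): min(1, 1 − 1 + 0.14) = 0.14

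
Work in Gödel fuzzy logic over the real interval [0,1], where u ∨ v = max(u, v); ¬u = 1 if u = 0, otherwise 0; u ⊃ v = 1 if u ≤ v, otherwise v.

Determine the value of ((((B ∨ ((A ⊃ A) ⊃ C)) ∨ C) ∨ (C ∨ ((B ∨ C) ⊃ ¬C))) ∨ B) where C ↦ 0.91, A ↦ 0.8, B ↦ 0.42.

(A ⊃ A): 0.8 ≤ 0.8, so result = 1
((A ⊃ A) ⊃ C): 1 > 0.91, so result = 0.91
(B ∨ ((A ⊃ A) ⊃ C)) = max(0.42, 0.91) = 0.91
((B ∨ ((A ⊃ A) ⊃ C)) ∨ C) = max(0.91, 0.91) = 0.91
(B ∨ C) = max(0.42, 0.91) = 0.91
¬C: Gödel ¬ of 0.91 = 0 (operand ≠ 0)
((B ∨ C) ⊃ ¬C): 0.91 > 0, so result = 0
(C ∨ ((B ∨ C) ⊃ ¬C)) = max(0.91, 0) = 0.91
(((B ∨ ((A ⊃ A) ⊃ C)) ∨ C) ∨ (C ∨ ((B ∨ C) ⊃ ¬C))) = max(0.91, 0.91) = 0.91
((((B ∨ ((A ⊃ A) ⊃ C)) ∨ C) ∨ (C ∨ ((B ∨ C) ⊃ ¬C))) ∨ B) = max(0.91, 0.42) = 0.91

0.91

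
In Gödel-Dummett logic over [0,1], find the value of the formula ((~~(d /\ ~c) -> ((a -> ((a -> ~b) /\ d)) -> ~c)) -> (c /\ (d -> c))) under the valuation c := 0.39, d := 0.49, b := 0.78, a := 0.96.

0.39

~c: Gödel ¬ of 0.39 = 0 (operand ≠ 0)
(d /\ ~c) = min(0.49, 0) = 0
~(d /\ ~c): Gödel ¬ of 0 = 1 (operand is 0)
~~(d /\ ~c): Gödel ¬ of 1 = 0 (operand ≠ 0)
~b: Gödel ¬ of 0.78 = 0 (operand ≠ 0)
(a -> ~b): 0.96 > 0, so result = 0
((a -> ~b) /\ d) = min(0, 0.49) = 0
(a -> ((a -> ~b) /\ d)): 0.96 > 0, so result = 0
~c: Gödel ¬ of 0.39 = 0 (operand ≠ 0)
((a -> ((a -> ~b) /\ d)) -> ~c): 0 ≤ 0, so result = 1
(~~(d /\ ~c) -> ((a -> ((a -> ~b) /\ d)) -> ~c)): 0 ≤ 1, so result = 1
(d -> c): 0.49 > 0.39, so result = 0.39
(c /\ (d -> c)) = min(0.39, 0.39) = 0.39
((~~(d /\ ~c) -> ((a -> ((a -> ~b) /\ d)) -> ~c)) -> (c /\ (d -> c))): 1 > 0.39, so result = 0.39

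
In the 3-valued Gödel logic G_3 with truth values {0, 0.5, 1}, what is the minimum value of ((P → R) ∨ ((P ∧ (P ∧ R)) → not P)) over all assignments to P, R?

The minimum is attained at P = 1, R = 0.5:
  (P → R): 1 > 0.5, so result = 0.5
  (P ∧ R) = min(1, 0.5) = 0.5
  (P ∧ (P ∧ R)) = min(1, 0.5) = 0.5
  not P: Gödel ¬ of 1 = 0 (operand ≠ 0)
  ((P ∧ (P ∧ R)) → not P): 0.5 > 0, so result = 0
  ((P → R) ∨ ((P ∧ (P ∧ R)) → not P)) = max(0.5, 0) = 0.5
Checking all 9 assignments confirms none give a value below 0.50.

0.50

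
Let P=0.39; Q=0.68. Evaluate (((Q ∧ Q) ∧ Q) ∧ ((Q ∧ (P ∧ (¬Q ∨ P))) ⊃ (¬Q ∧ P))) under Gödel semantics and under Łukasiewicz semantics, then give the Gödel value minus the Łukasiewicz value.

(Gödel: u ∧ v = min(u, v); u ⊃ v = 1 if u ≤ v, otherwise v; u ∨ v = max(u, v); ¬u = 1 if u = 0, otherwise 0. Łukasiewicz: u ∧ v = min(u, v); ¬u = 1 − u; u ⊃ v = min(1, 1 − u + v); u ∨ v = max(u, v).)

Gödel evaluation:
  (Q ∧ Q) = min(0.68, 0.68) = 0.68
  ((Q ∧ Q) ∧ Q) = min(0.68, 0.68) = 0.68
  ¬Q: Gödel ¬ of 0.68 = 0 (operand ≠ 0)
  (¬Q ∨ P) = max(0, 0.39) = 0.39
  (P ∧ (¬Q ∨ P)) = min(0.39, 0.39) = 0.39
  (Q ∧ (P ∧ (¬Q ∨ P))) = min(0.68, 0.39) = 0.39
  ¬Q: Gödel ¬ of 0.68 = 0 (operand ≠ 0)
  (¬Q ∧ P) = min(0, 0.39) = 0
  ((Q ∧ (P ∧ (¬Q ∨ P))) ⊃ (¬Q ∧ P)): 0.39 > 0, so result = 0
  (((Q ∧ Q) ∧ Q) ∧ ((Q ∧ (P ∧ (¬Q ∨ P))) ⊃ (¬Q ∧ P))) = min(0.68, 0) = 0
  Gödel value = 0
Łukasiewicz evaluation:
  (Q ∧ Q) = min(0.68, 0.68) = 0.68
  ((Q ∧ Q) ∧ Q) = min(0.68, 0.68) = 0.68
  ¬Q: Łukasiewicz ¬ gives 1 − 0.68 = 0.32
  (¬Q ∨ P) = max(0.32, 0.39) = 0.39
  (P ∧ (¬Q ∨ P)) = min(0.39, 0.39) = 0.39
  (Q ∧ (P ∧ (¬Q ∨ P))) = min(0.68, 0.39) = 0.39
  ¬Q: Łukasiewicz ¬ gives 1 − 0.68 = 0.32
  (¬Q ∧ P) = min(0.32, 0.39) = 0.32
  ((Q ∧ (P ∧ (¬Q ∨ P))) ⊃ (¬Q ∧ P)): min(1, 1 − 0.39 + 0.32) = 0.93
  (((Q ∧ Q) ∧ Q) ∧ ((Q ∧ (P ∧ (¬Q ∨ P))) ⊃ (¬Q ∧ P))) = min(0.68, 0.93) = 0.68
  Łukasiewicz value = 0.68
Difference: 0 − 0.68 = -0.68

-0.68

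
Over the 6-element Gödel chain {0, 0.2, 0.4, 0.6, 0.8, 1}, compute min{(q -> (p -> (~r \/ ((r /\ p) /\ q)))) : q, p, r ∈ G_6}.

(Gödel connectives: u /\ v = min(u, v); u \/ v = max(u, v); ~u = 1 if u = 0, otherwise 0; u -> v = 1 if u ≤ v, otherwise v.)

0.20

The minimum is attained at q = 0.4, p = 0.4, r = 0.2:
  ~r: Gödel ¬ of 0.2 = 0 (operand ≠ 0)
  (r /\ p) = min(0.2, 0.4) = 0.2
  ((r /\ p) /\ q) = min(0.2, 0.4) = 0.2
  (~r \/ ((r /\ p) /\ q)) = max(0, 0.2) = 0.2
  (p -> (~r \/ ((r /\ p) /\ q))): 0.4 > 0.2, so result = 0.2
  (q -> (p -> (~r \/ ((r /\ p) /\ q)))): 0.4 > 0.2, so result = 0.2
Checking all 216 assignments confirms none give a value below 0.20.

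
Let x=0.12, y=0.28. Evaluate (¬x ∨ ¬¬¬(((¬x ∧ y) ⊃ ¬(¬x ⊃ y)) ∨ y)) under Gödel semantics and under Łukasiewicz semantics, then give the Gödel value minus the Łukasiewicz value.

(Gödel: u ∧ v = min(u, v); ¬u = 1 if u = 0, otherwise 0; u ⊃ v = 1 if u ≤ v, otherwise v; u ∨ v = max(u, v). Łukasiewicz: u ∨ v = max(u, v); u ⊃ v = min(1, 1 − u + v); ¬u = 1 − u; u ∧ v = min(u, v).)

-0.88

Gödel evaluation:
  ¬x: Gödel ¬ of 0.12 = 0 (operand ≠ 0)
  ¬x: Gödel ¬ of 0.12 = 0 (operand ≠ 0)
  (¬x ∧ y) = min(0, 0.28) = 0
  ¬x: Gödel ¬ of 0.12 = 0 (operand ≠ 0)
  (¬x ⊃ y): 0 ≤ 0.28, so result = 1
  ¬(¬x ⊃ y): Gödel ¬ of 1 = 0 (operand ≠ 0)
  ((¬x ∧ y) ⊃ ¬(¬x ⊃ y)): 0 ≤ 0, so result = 1
  (((¬x ∧ y) ⊃ ¬(¬x ⊃ y)) ∨ y) = max(1, 0.28) = 1
  ¬(((¬x ∧ y) ⊃ ¬(¬x ⊃ y)) ∨ y): Gödel ¬ of 1 = 0 (operand ≠ 0)
  ¬¬(((¬x ∧ y) ⊃ ¬(¬x ⊃ y)) ∨ y): Gödel ¬ of 0 = 1 (operand is 0)
  ¬¬¬(((¬x ∧ y) ⊃ ¬(¬x ⊃ y)) ∨ y): Gödel ¬ of 1 = 0 (operand ≠ 0)
  (¬x ∨ ¬¬¬(((¬x ∧ y) ⊃ ¬(¬x ⊃ y)) ∨ y)) = max(0, 0) = 0
  Gödel value = 0
Łukasiewicz evaluation:
  ¬x: Łukasiewicz ¬ gives 1 − 0.12 = 0.88
  ¬x: Łukasiewicz ¬ gives 1 − 0.12 = 0.88
  (¬x ∧ y) = min(0.88, 0.28) = 0.28
  ¬x: Łukasiewicz ¬ gives 1 − 0.12 = 0.88
  (¬x ⊃ y): min(1, 1 − 0.88 + 0.28) = 0.4
  ¬(¬x ⊃ y): Łukasiewicz ¬ gives 1 − 0.4 = 0.6
  ((¬x ∧ y) ⊃ ¬(¬x ⊃ y)): min(1, 1 − 0.28 + 0.6) = 1
  (((¬x ∧ y) ⊃ ¬(¬x ⊃ y)) ∨ y) = max(1, 0.28) = 1
  ¬(((¬x ∧ y) ⊃ ¬(¬x ⊃ y)) ∨ y): Łukasiewicz ¬ gives 1 − 1 = 0
  ¬¬(((¬x ∧ y) ⊃ ¬(¬x ⊃ y)) ∨ y): Łukasiewicz ¬ gives 1 − 0 = 1
  ¬¬¬(((¬x ∧ y) ⊃ ¬(¬x ⊃ y)) ∨ y): Łukasiewicz ¬ gives 1 − 1 = 0
  (¬x ∨ ¬¬¬(((¬x ∧ y) ⊃ ¬(¬x ⊃ y)) ∨ y)) = max(0.88, 0) = 0.88
  Łukasiewicz value = 0.88
Difference: 0 − 0.88 = -0.88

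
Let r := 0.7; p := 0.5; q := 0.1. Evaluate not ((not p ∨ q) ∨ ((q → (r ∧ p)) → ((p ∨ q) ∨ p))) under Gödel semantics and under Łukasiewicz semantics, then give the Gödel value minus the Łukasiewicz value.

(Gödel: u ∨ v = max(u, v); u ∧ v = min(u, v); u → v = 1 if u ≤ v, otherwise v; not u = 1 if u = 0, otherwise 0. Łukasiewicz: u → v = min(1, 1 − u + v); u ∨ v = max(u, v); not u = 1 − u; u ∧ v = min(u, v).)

Gödel evaluation:
  not p: Gödel ¬ of 0.5 = 0 (operand ≠ 0)
  (not p ∨ q) = max(0, 0.1) = 0.1
  (r ∧ p) = min(0.7, 0.5) = 0.5
  (q → (r ∧ p)): 0.1 ≤ 0.5, so result = 1
  (p ∨ q) = max(0.5, 0.1) = 0.5
  ((p ∨ q) ∨ p) = max(0.5, 0.5) = 0.5
  ((q → (r ∧ p)) → ((p ∨ q) ∨ p)): 1 > 0.5, so result = 0.5
  ((not p ∨ q) ∨ ((q → (r ∧ p)) → ((p ∨ q) ∨ p))) = max(0.1, 0.5) = 0.5
  not ((not p ∨ q) ∨ ((q → (r ∧ p)) → ((p ∨ q) ∨ p))): Gödel ¬ of 0.5 = 0 (operand ≠ 0)
  Gödel value = 0
Łukasiewicz evaluation:
  not p: Łukasiewicz ¬ gives 1 − 0.5 = 0.5
  (not p ∨ q) = max(0.5, 0.1) = 0.5
  (r ∧ p) = min(0.7, 0.5) = 0.5
  (q → (r ∧ p)): min(1, 1 − 0.1 + 0.5) = 1
  (p ∨ q) = max(0.5, 0.1) = 0.5
  ((p ∨ q) ∨ p) = max(0.5, 0.5) = 0.5
  ((q → (r ∧ p)) → ((p ∨ q) ∨ p)): min(1, 1 − 1 + 0.5) = 0.5
  ((not p ∨ q) ∨ ((q → (r ∧ p)) → ((p ∨ q) ∨ p))) = max(0.5, 0.5) = 0.5
  not ((not p ∨ q) ∨ ((q → (r ∧ p)) → ((p ∨ q) ∨ p))): Łukasiewicz ¬ gives 1 − 0.5 = 0.5
  Łukasiewicz value = 0.5
Difference: 0 − 0.5 = -0.50

-0.50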